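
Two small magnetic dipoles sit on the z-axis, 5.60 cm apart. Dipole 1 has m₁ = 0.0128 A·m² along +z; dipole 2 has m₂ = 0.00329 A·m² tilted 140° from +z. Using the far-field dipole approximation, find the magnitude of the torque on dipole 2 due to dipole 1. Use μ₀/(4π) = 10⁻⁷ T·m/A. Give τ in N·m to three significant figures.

τ ≈ 3.08×10⁻⁸ N·m

Dipole B is on the axis of dipole A, so B₁ there is axial: B₁ = (μ₀/4π)·2m₁/r³ along +z.
B₁ = 2(10⁻⁷)(0.0128)/(0.0560)³ = 1.458×10⁻⁵ T.
τ = m₂ B₁ sinθ.
τ = (0.00329)(1.458×10⁻⁵)·sin140° = 3.083×10⁻⁸ N·m.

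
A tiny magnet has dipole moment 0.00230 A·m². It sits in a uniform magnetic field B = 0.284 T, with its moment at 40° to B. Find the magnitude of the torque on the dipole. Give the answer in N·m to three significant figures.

τ ≈ 4.20×10⁻⁴ N·m

Torque on a magnetic dipole: τ = mB sinθ.
τ = (0.00230)(0.284)·sin40° = 4.199×10⁻⁴ N·m.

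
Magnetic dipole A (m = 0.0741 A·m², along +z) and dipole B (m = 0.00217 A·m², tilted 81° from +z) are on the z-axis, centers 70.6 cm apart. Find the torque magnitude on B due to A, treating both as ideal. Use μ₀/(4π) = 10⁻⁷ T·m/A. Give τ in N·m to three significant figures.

τ ≈ 9.03×10⁻¹¹ N·m

Dipole B is on the axis of dipole A, so B₁ there is axial: B₁ = (μ₀/4π)·2m₁/r³ along +z.
B₁ = 2(10⁻⁷)(0.0741)/(0.706)³ = 4.211×10⁻⁸ T.
τ = m₂ B₁ sinθ.
τ = (0.00217)(4.211×10⁻⁸)·sin81° = 9.026×10⁻¹¹ N·m.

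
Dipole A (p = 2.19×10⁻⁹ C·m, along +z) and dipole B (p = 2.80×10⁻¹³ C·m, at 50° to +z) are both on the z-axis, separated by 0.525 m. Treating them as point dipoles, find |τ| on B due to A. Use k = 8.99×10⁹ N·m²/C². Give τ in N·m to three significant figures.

τ ≈ 5.84×10⁻¹¹ N·m

The second dipole sits on the axis of the first, so the field there is axial: E₁ = 2kp₁/r³ along +z.
E₁ = 2(8.99×10⁹)(2.19×10⁻⁹)/(0.525)³ = 272.1 N/C.
Torque on the second dipole: τ = p₂ E₁ sinθ.
τ = (2.80×10⁻¹³)(272.1)·sin50° = 5.837×10⁻¹¹ N·m.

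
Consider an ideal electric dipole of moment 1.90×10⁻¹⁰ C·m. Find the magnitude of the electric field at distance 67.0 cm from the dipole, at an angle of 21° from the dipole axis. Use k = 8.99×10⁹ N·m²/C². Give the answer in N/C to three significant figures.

E ≈ 10.8 N/C

At angle θ the dipole field magnitude is E = (kp/r³)·√(1 + 3cos²θ).
kp/r³ = (8.99×10⁹)(1.90×10⁻¹⁰) / (0.670)³ = 5.679 N/C.
√(1 + 3cos²21°) = √(1 + 3·0.8716) = √3.6147 ≈ 1.9012.
E ≈ 5.679 × 1.901 = 10.80 N/C.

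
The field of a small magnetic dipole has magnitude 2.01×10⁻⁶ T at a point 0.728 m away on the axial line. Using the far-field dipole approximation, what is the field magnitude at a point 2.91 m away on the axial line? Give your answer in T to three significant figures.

B ≈ 3.15×10⁻⁸ T

Dipole fields scale as 1/r³ in the far field; the geometry is the same at both points.
B₂ = B₁ · (r₁/r₂)³ = 2.01×10⁻⁶ · (0.728/2.91)³.
(r₁/r₂)³ = (0.2502)³ = 0.01566.
B₂ ≈ 3.147×10⁻⁸ T.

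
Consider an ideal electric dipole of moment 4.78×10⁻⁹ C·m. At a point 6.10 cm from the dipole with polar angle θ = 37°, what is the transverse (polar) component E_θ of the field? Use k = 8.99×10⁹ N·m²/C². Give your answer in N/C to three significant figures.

E_θ ≈ 1.14×10⁵ N/C

For a dipole, E_θ = (kp sinθ)/r³.
kp/r³ = (8.99×10⁹)(4.78×10⁻⁹)/(0.0610)³ = 1.893×10⁵ N/C.
E_θ = 1.893×10⁵·sin37° = 1.139×10⁵ N/C.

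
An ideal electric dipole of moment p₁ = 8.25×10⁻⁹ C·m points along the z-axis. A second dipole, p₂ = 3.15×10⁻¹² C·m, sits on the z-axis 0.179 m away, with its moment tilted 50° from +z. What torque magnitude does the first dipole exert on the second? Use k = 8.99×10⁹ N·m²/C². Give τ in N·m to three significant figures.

The second dipole sits on the axis of the first, so the field there is axial: E₁ = 2kp₁/r³ along +z.
E₁ = 2(8.99×10⁹)(8.25×10⁻⁹)/(0.179)³ = 2.586×10⁴ N/C.
Torque on the second dipole: τ = p₂ E₁ sinθ.
τ = (3.15×10⁻¹²)(2.586×10⁴)·sin50° = 6.241×10⁻⁸ N·m.

τ ≈ 6.24×10⁻⁸ N·m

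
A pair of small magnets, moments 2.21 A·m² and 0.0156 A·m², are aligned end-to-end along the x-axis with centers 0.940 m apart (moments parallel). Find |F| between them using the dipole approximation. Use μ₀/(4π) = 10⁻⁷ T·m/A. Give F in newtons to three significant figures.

On-axis B of dipole 1: B = (μ₀/4π)·2m₁/r³. Force on dipole 2: F = m₂·dB/dr.
dB/dr = −(μ₀/4π)·6m₁/r⁴, so |F| = (μ₀/4π)·6m₁m₂/r⁴.
F = 6(10⁻⁷)(2.21)(0.0156)/(0.940)⁴ = 2.649×10⁻⁸ N.

F ≈ 2.65×10⁻⁸ N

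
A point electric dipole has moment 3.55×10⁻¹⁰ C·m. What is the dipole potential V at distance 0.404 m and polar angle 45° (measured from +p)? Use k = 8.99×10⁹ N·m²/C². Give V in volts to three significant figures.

The dipole potential is V = kp cosθ / r².
V = (8.99×10⁹)(3.55×10⁻¹⁰)·cos45° / (0.404)² = 13.83 V.

V ≈ 13.8 V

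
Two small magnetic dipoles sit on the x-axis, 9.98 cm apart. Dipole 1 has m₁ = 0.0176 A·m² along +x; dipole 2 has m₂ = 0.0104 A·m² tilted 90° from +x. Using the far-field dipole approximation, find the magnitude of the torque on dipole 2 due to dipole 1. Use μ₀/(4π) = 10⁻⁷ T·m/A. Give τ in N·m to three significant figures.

τ ≈ 3.68×10⁻⁸ N·m

Dipole B is on the axis of dipole A, so B₁ there is axial: B₁ = (μ₀/4π)·2m₁/r³ along +x.
B₁ = 2(10⁻⁷)(0.0176)/(0.0998)³ = 3.541×10⁻⁶ T.
τ = m₂ B₁ sinθ.
τ = (0.0104)(3.541×10⁻⁶)·sin90° = 3.683×10⁻⁸ N·m.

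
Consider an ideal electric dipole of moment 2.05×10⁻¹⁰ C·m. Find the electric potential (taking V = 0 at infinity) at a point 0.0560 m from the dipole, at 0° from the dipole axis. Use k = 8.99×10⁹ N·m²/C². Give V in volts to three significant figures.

V ≈ 588 V

The dipole potential is V = kp cosθ / r².
V = (8.99×10⁹)(2.05×10⁻¹⁰)·cos0° / (0.0560)² = 587.7 V.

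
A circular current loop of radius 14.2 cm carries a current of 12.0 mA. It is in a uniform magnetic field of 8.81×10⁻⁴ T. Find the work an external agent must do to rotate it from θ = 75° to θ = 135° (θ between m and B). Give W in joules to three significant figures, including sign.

Magnetic moment m = IA = Iπa² = (0.0120)·π·(0.142)² = 7.602×10⁻⁴ A·m².
W_ext = ΔU = −mB cosθ₂ + mB cosθ₁ = mB(cosθ₁ − cosθ₂).
W = (7.602×10⁻⁴)(8.81×10⁻⁴)·(cos75° − cos135°) = (6.697×10⁻⁷)·(+0.9659) = 6.469×10⁻⁷ J.

W ≈ 6.47×10⁻⁷ J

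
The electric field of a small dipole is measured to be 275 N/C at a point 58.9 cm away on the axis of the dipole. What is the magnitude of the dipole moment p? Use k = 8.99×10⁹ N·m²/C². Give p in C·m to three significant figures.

On axis E = 2kp/r³, so p = Er³/(2k).
p = (275)·(0.589)³ / (2·8.99×10⁹) = 3.125×10⁻⁹ C·m.

p ≈ 3.13×10⁻⁹ C·m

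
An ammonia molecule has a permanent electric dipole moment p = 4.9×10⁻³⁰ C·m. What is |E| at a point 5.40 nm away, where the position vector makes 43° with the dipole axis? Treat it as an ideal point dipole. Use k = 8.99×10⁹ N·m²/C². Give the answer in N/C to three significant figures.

At angle θ the dipole field magnitude is E = (kp/r³)·√(1 + 3cos²θ).
kp/r³ = (8.99×10⁹)(4.90×10⁻³⁰) / (5.40×10⁻⁹)³ = 2.798×10⁵ N/C.
√(1 + 3cos²43°) = √(1 + 3·0.5349) = √2.6046 ≈ 1.6139.
E ≈ 2.798×10⁵ × 1.614 = 4.515×10⁵ N/C.

E ≈ 4.51×10⁵ N/C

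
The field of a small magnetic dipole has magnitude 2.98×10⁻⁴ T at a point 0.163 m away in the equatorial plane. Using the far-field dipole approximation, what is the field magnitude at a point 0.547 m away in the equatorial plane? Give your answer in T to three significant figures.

B ≈ 7.89×10⁻⁶ T

Dipole fields scale as 1/r³ in the far field; the geometry is the same at both points.
B₂ = B₁ · (r₁/r₂)³ = 2.98×10⁻⁴ · (0.163/0.547)³.
(r₁/r₂)³ = (0.298)³ = 0.02646.
B₂ ≈ 7.885×10⁻⁶ T.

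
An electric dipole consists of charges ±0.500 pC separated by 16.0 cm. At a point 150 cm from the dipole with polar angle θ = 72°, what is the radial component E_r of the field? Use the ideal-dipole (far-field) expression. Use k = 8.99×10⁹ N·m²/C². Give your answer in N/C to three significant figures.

E_r ≈ 1.32×10⁻⁴ N/C

Dipole moment p = qd = (5.00×10⁻¹³ C)(0.160 m) = 8.00×10⁻¹⁴ C·m.
For a dipole, E_r = (2kp cosθ)/r³.
kp/r³ = (8.99×10⁹)(8.00×10⁻¹⁴)/(1.50)³ = 2.131×10⁻⁴ N/C.
E_r = 2·2.131×10⁻⁴·cos72° = 1.317×10⁻⁴ N/C.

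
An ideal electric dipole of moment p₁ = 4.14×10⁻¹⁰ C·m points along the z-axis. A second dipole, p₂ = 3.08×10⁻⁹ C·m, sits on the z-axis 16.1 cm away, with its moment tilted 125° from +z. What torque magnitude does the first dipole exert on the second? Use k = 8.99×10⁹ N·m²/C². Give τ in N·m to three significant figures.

τ ≈ 4.50×10⁻⁶ N·m

The second dipole sits on the axis of the first, so the field there is axial: E₁ = 2kp₁/r³ along +z.
E₁ = 2(8.99×10⁹)(4.14×10⁻¹⁰)/(0.161)³ = 1784 N/C.
Torque on the second dipole: τ = p₂ E₁ sinθ.
τ = (3.08×10⁻⁹)(1784)·sin125° = 4.500×10⁻⁶ N·m.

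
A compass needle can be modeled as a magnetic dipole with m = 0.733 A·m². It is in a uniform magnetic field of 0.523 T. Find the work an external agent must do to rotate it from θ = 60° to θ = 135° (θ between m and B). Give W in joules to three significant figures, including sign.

W ≈ 0.463 J

W_ext = ΔU = −mB cosθ₂ + mB cosθ₁ = mB(cosθ₁ − cosθ₂).
W = (0.733)(0.523)·(cos60° − cos135°) = (0.3834)·(+1.2071) = 0.4628 J.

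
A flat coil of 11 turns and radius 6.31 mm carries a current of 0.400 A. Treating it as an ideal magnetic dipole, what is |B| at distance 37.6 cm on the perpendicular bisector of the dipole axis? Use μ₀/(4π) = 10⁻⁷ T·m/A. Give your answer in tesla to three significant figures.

B ≈ 1.04×10⁻⁹ T

m = NIA = NIπa² = 11·(0.400)·π·(0.00631)² = 5.504×10⁻⁴ A·m².
In the equatorial plane B = (μ₀/4π)·m/r³ (half the axial value).
B = (10⁻⁷)·(5.504×10⁻⁴) / (0.376)³ = 1.035×10⁻⁹ T.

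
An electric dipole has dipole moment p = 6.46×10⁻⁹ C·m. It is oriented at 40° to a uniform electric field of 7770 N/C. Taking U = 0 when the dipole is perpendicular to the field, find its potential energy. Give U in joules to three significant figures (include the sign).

U ≈ -3.85×10⁻⁵ J

U = −p·E = −pE cosθ.
U = −(6.46×10⁻⁹)(7770)·cos40° = -3.845×10⁻⁵ J.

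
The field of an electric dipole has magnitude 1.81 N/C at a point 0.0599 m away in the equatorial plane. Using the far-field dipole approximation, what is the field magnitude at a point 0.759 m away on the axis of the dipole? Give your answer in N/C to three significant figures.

Dipole fields scale as 1/r³ in the far field.
The axial field is twice the equatorial field at the same r, so the geometry factor is 2/1.
E₂ = E₁ · (2/1) · (r₁/r₂)³ = 1.81 · 2 · (0.0599/0.759)³.
(r₁/r₂)³ = (0.07892)³ = 0.0004915.
E₂ ≈ 0.001779 N/C.

E ≈ 0.00178 N/C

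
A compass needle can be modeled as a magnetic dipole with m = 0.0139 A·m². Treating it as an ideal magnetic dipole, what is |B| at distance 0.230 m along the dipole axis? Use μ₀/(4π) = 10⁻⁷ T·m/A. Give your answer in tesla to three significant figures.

B ≈ 2.28×10⁻⁷ T

On axis B = (μ₀/4π)·2m/r³.
B = 2·(10⁻⁷)·(0.0139) / (0.230)³ = 2.285×10⁻⁷ T.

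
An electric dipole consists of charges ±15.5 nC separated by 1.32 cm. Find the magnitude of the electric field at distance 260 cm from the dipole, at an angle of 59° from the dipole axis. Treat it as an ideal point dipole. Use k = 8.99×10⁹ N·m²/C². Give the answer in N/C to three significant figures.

E ≈ 0.140 N/C

Dipole moment p = qd = (1.55×10⁻⁸ C)(0.0132 m) = 2.046×10⁻¹⁰ C·m.
At angle θ the dipole field magnitude is E = (kp/r³)·√(1 + 3cos²θ).
kp/r³ = (8.99×10⁹)(2.046×10⁻¹⁰) / (2.60)³ = 0.1047 N/C.
√(1 + 3cos²59°) = √(1 + 3·0.2653) = √1.7958 ≈ 1.3401.
E ≈ 0.1047 × 1.340 = 0.1402 N/C.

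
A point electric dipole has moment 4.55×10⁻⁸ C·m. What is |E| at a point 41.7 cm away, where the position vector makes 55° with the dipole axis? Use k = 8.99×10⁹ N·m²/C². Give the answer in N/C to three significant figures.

E ≈ 7950 N/C

At angle θ the dipole field magnitude is E = (kp/r³)·√(1 + 3cos²θ).
kp/r³ = (8.99×10⁹)(4.55×10⁻⁸) / (0.417)³ = 5641 N/C.
√(1 + 3cos²55°) = √(1 + 3·0.3290) = √1.9870 ≈ 1.4096.
E ≈ 5641 × 1.410 = 7952 N/C.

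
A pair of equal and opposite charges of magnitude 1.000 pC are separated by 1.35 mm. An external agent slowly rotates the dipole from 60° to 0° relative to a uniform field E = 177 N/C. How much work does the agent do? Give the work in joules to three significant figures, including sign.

Dipole moment p = qd = (1.00×10⁻¹² C)(0.00135 m) = 1.35×10⁻¹⁵ C·m.
W_ext = ΔU = U(θ₂) − U(θ₁) = −pE cosθ₂ − (−pE cosθ₁) = pE(cosθ₁ − cosθ₂).
W = (1.35×10⁻¹⁵)(177)·(cos60° − cos0°) = (2.390×10⁻¹³)·(-0.5000) = -1.195×10⁻¹³ J.

W ≈ -1.19×10⁻¹³ J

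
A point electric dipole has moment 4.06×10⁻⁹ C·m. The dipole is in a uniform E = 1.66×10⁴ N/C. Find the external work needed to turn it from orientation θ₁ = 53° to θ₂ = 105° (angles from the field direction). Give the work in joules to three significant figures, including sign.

W_ext = ΔU = U(θ₂) − U(θ₁) = −pE cosθ₂ − (−pE cosθ₁) = pE(cosθ₁ − cosθ₂).
W = (4.06×10⁻⁹)(1.66×10⁴)·(cos53° − cos105°) = (6.740×10⁻⁵)·(+0.8606) = 5.800×10⁻⁵ J.

W ≈ 5.80×10⁻⁵ J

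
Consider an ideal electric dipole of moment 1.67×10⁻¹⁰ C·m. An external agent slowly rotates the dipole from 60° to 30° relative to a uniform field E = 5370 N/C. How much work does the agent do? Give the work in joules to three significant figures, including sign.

W ≈ -3.28×10⁻⁷ J

W_ext = ΔU = U(θ₂) − U(θ₁) = −pE cosθ₂ − (−pE cosθ₁) = pE(cosθ₁ − cosθ₂).
W = (1.67×10⁻¹⁰)(5370)·(cos60° − cos30°) = (8.968×10⁻⁷)·(-0.3660) = -3.282×10⁻⁷ J.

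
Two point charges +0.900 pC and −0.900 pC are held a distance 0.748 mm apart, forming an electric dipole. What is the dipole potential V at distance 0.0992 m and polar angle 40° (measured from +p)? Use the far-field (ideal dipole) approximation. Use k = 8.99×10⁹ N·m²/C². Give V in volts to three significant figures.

V ≈ 4.71×10⁻⁴ V

Dipole moment p = qd = (9.00×10⁻¹³ C)(7.48×10⁻⁴ m) = 6.732×10⁻¹⁶ C·m.
The dipole potential is V = kp cosθ / r².
V = (8.99×10⁹)(6.732×10⁻¹⁶)·cos40° / (0.0992)² = 4.711×10⁻⁴ V.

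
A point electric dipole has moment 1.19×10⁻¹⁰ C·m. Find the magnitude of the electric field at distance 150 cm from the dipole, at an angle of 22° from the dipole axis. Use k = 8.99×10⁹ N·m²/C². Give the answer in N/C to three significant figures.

E ≈ 0.600 N/C

At angle θ the dipole field magnitude is E = (kp/r³)·√(1 + 3cos²θ).
kp/r³ = (8.99×10⁹)(1.19×10⁻¹⁰) / (1.50)³ = 0.3170 N/C.
√(1 + 3cos²22°) = √(1 + 3·0.8597) = √3.5790 ≈ 1.8918.
E ≈ 0.3170 × 1.892 = 0.5997 N/C.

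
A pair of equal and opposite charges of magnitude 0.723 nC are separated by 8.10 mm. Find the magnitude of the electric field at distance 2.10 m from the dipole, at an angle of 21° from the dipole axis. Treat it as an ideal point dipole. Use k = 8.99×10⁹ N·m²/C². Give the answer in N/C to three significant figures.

E ≈ 0.0108 N/C

Dipole moment p = qd = (7.23×10⁻¹⁰ C)(0.00810 m) = 5.856×10⁻¹² C·m.
At angle θ the dipole field magnitude is E = (kp/r³)·√(1 + 3cos²θ).
kp/r³ = (8.99×10⁹)(5.856×10⁻¹²) / (2.10)³ = 0.005685 N/C.
√(1 + 3cos²21°) = √(1 + 3·0.8716) = √3.6147 ≈ 1.9012.
E ≈ 0.005685 × 1.901 = 0.01081 N/C.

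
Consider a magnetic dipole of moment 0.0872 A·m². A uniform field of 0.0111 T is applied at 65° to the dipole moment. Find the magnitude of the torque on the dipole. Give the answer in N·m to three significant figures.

Torque on a magnetic dipole: τ = mB sinθ.
τ = (0.0872)(0.0111)·sin65° = 8.772×10⁻⁴ N·m.

τ ≈ 8.77×10⁻⁴ N·m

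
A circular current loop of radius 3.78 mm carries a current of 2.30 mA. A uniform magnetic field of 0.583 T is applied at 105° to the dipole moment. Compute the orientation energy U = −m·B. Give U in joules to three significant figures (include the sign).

U ≈ 1.56×10⁻⁸ J

Magnetic moment m = IA = Iπa² = (0.00230)·π·(0.00378)² = 1.032×10⁻⁷ A·m².
U = −m·B = −mB cosθ.
U = −(1.032×10⁻⁷)(0.583)·cos105° = 1.557×10⁻⁸ J.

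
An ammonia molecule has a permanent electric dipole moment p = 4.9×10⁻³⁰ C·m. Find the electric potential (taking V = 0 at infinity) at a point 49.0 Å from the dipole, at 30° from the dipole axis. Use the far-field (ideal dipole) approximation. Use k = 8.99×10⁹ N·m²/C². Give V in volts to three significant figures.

The dipole potential is V = kp cosθ / r².
V = (8.99×10⁹)(4.90×10⁻³⁰)·cos30° / (4.90×10⁻⁹)² = 0.001589 V.

V ≈ 0.00159 V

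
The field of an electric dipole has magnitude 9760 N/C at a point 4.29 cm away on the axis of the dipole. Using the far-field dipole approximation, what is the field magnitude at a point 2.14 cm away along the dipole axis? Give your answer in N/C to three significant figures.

E ≈ 7.86×10⁴ N/C

Dipole fields scale as 1/r³ in the far field; the geometry is the same at both points.
E₂ = E₁ · (r₁/r₂)³ = 9760 · (4.29/2.14)³.
(r₁/r₂)³ = (2.005)³ = 8.056.
E₂ ≈ 7.863×10⁴ N/C.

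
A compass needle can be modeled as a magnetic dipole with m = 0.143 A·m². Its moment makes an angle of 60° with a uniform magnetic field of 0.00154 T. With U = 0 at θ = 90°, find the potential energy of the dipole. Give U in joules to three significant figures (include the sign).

U ≈ -1.10×10⁻⁴ J

U = −m·B = −mB cosθ.
U = −(0.143)(0.00154)·cos60° = -1.101×10⁻⁴ J.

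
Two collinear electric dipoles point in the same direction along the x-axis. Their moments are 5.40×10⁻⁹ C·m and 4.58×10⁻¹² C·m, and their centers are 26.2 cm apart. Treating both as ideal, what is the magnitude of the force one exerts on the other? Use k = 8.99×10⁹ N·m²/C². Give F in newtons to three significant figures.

On-axis field of dipole 1 at distance r: E = 2kp₁/r³. Force on dipole 2 is F = p₂·dE/dr (gradient along axis).
dE/dr = −6kp₁/r⁴, so |F| = 6kp₁p₂/r⁴ (attractive for aligned moments).
F = 6(8.99×10⁹)(5.40×10⁻⁹)(4.58×10⁻¹²)/(0.262)⁴ = 2.831×10⁻⁷ N.

F ≈ 2.83×10⁻⁷ N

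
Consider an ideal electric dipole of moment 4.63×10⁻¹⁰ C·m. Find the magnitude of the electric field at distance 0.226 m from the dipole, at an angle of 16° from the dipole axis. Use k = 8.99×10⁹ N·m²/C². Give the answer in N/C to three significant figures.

At angle θ the dipole field magnitude is E = (kp/r³)·√(1 + 3cos²θ).
kp/r³ = (8.99×10⁹)(4.63×10⁻¹⁰) / (0.226)³ = 360.6 N/C.
√(1 + 3cos²16°) = √(1 + 3·0.9240) = √3.7721 ≈ 1.9422.
E ≈ 360.6 × 1.942 = 700.3 N/C.

E ≈ 700 N/C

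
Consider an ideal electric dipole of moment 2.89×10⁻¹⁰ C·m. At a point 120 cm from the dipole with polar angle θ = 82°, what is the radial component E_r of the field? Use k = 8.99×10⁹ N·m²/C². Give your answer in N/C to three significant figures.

E_r ≈ 0.419 N/C

For a dipole, E_r = (2kp cosθ)/r³.
kp/r³ = (8.99×10⁹)(2.89×10⁻¹⁰)/(1.20)³ = 1.504 N/C.
E_r = 2·1.504·cos82° = 0.4185 N/C.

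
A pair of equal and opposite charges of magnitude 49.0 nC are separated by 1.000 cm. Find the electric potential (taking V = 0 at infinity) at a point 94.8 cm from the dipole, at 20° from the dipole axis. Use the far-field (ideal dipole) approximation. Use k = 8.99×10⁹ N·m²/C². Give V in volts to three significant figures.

Dipole moment p = qd = (4.90×10⁻⁸ C)(0.0100 m) = 4.90×10⁻¹⁰ C·m.
The dipole potential is V = kp cosθ / r².
V = (8.99×10⁹)(4.90×10⁻¹⁰)·cos20° / (0.948)² = 4.606 V.

V ≈ 4.61 V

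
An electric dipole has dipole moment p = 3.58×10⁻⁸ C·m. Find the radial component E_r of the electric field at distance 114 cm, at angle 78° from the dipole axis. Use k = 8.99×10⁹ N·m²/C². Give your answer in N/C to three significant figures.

For a dipole, E_r = (2kp cosθ)/r³.
kp/r³ = (8.99×10⁹)(3.58×10⁻⁸)/(1.14)³ = 217.2 N/C.
E_r = 2·217.2·cos78° = 90.33 N/C.

E_r ≈ 90.3 N/C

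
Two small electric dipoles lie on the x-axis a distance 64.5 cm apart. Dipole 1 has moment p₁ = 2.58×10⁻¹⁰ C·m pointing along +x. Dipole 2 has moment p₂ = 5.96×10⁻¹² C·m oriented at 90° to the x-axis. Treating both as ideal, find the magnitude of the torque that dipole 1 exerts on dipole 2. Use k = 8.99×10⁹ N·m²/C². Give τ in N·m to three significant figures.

τ ≈ 1.03×10⁻¹⁰ N·m

The second dipole sits on the axis of the first, so the field there is axial: E₁ = 2kp₁/r³ along +x.
E₁ = 2(8.99×10⁹)(2.58×10⁻¹⁰)/(0.645)³ = 17.29 N/C.
Torque on the second dipole: τ = p₂ E₁ sinθ.
τ = (5.96×10⁻¹²)(17.29)·sin90° = 1.030×10⁻¹⁰ N·m.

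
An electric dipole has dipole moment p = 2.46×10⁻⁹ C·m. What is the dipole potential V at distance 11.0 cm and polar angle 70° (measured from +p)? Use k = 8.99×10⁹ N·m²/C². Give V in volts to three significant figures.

V ≈ 625 V

The dipole potential is V = kp cosθ / r².
V = (8.99×10⁹)(2.46×10⁻⁹)·cos70° / (0.110)² = 625.1 V.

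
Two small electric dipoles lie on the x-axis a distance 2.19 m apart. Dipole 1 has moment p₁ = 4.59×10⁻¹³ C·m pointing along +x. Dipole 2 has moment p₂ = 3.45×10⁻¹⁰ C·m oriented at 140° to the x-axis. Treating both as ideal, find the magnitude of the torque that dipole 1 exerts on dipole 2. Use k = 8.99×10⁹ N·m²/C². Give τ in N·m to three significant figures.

τ ≈ 1.74×10⁻¹³ N·m

The second dipole sits on the axis of the first, so the field there is axial: E₁ = 2kp₁/r³ along +x.
E₁ = 2(8.99×10⁹)(4.59×10⁻¹³)/(2.19)³ = 7.857×10⁻⁴ N/C.
Torque on the second dipole: τ = p₂ E₁ sinθ.
τ = (3.45×10⁻¹⁰)(7.857×10⁻⁴)·sin140° = 1.742×10⁻¹³ N·m.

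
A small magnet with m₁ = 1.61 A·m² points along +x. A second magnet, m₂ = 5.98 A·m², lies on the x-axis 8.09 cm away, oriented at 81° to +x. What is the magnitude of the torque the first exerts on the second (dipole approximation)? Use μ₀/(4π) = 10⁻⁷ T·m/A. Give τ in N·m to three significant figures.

τ ≈ 0.00359 N·m

Dipole B is on the axis of dipole A, so B₁ there is axial: B₁ = (μ₀/4π)·2m₁/r³ along +x.
B₁ = 2(10⁻⁷)(1.61)/(0.0809)³ = 6.081×10⁻⁴ T.
τ = m₂ B₁ sinθ.
τ = (5.98)(6.081×10⁻⁴)·sin81° = 0.003592 N·m.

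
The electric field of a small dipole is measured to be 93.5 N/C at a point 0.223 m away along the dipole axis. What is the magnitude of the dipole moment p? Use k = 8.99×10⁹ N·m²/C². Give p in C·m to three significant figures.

On axis E = 2kp/r³, so p = Er³/(2k).
p = (93.5)·(0.223)³ / (2·8.99×10⁹) = 5.767×10⁻¹¹ C·m.

p ≈ 5.77×10⁻¹¹ C·m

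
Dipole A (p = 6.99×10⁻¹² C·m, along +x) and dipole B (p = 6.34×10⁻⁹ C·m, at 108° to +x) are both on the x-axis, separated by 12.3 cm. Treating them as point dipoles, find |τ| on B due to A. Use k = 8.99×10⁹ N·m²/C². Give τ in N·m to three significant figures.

τ ≈ 4.07×10⁻⁷ N·m

The second dipole sits on the axis of the first, so the field there is axial: E₁ = 2kp₁/r³ along +x.
E₁ = 2(8.99×10⁹)(6.99×10⁻¹²)/(0.123)³ = 67.54 N/C.
Torque on the second dipole: τ = p₂ E₁ sinθ.
τ = (6.34×10⁻⁹)(67.54)·sin108° = 4.072×10⁻⁷ N·m.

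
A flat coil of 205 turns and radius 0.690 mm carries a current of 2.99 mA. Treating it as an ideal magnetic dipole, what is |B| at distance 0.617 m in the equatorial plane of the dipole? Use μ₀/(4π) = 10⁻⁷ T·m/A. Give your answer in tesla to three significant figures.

B ≈ 3.90×10⁻¹³ T

m = NIA = NIπa² = 205·(0.00299)·π·(6.90×10⁻⁴)² = 9.168×10⁻⁷ A·m².
In the equatorial plane B = (μ₀/4π)·m/r³ (half the axial value).
B = (10⁻⁷)·(9.168×10⁻⁷) / (0.617)³ = 3.903×10⁻¹³ T.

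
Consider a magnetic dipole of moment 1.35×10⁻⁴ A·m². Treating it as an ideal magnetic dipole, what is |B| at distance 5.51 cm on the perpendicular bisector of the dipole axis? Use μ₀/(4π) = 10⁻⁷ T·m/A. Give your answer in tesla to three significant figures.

In the equatorial plane B = (μ₀/4π)·m/r³ (half the axial value).
B = (10⁻⁷)·(1.35×10⁻⁴) / (0.0551)³ = 8.070×10⁻⁸ T.

B ≈ 8.07×10⁻⁸ T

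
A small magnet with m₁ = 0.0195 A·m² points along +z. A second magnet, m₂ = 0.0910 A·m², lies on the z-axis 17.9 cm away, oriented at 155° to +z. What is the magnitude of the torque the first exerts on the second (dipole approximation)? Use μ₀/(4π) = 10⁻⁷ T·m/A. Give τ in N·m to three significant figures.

Dipole B is on the axis of dipole A, so B₁ there is axial: B₁ = (μ₀/4π)·2m₁/r³ along +z.
B₁ = 2(10⁻⁷)(0.0195)/(0.179)³ = 6.800×10⁻⁷ T.
τ = m₂ B₁ sinθ.
τ = (0.0910)(6.800×10⁻⁷)·sin155° = 2.615×10⁻⁸ N·m.

τ ≈ 2.62×10⁻⁸ N·m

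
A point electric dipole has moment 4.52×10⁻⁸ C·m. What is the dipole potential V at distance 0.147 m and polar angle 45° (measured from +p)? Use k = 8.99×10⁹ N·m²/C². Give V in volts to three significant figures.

V ≈ 1.33×10⁴ V

The dipole potential is V = kp cosθ / r².
V = (8.99×10⁹)(4.52×10⁻⁸)·cos45° / (0.147)² = 1.330×10⁴ V.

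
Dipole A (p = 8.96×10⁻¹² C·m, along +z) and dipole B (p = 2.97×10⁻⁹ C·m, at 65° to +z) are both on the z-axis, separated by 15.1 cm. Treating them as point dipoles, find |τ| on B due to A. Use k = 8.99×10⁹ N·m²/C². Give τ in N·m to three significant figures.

τ ≈ 1.26×10⁻⁷ N·m

The second dipole sits on the axis of the first, so the field there is axial: E₁ = 2kp₁/r³ along +z.
E₁ = 2(8.99×10⁹)(8.96×10⁻¹²)/(0.151)³ = 46.79 N/C.
Torque on the second dipole: τ = p₂ E₁ sinθ.
τ = (2.97×10⁻⁹)(46.79)·sin65° = 1.260×10⁻⁷ N·m.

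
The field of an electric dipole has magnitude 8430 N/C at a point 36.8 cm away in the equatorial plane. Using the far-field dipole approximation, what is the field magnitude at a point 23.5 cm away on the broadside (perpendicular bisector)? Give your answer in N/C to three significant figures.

E ≈ 3.24×10⁴ N/C

Dipole fields scale as 1/r³ in the far field; the geometry is the same at both points.
E₂ = E₁ · (r₁/r₂)³ = 8430 · (36.8/23.5)³.
(r₁/r₂)³ = (1.566)³ = 3.84.
E₂ ≈ 3.237×10⁴ N/C.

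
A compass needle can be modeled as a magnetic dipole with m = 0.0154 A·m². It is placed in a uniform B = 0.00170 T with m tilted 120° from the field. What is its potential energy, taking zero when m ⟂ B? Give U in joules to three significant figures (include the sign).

U = −m·B = −mB cosθ.
U = −(0.0154)(0.00170)·cos120° = 1.309×10⁻⁵ J.

U ≈ 1.31×10⁻⁵ J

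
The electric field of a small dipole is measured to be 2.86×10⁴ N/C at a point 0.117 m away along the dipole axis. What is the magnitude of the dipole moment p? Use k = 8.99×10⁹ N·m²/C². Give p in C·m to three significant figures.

On axis E = 2kp/r³, so p = Er³/(2k).
p = (2.86×10⁴)·(0.117)³ / (2·8.99×10⁹) = 2.548×10⁻⁹ C·m.

p ≈ 2.55×10⁻⁹ C·m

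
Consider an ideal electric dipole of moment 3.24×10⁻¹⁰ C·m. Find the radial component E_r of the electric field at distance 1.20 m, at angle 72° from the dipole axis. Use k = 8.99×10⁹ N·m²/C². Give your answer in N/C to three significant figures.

For a dipole, E_r = (2kp cosθ)/r³.
kp/r³ = (8.99×10⁹)(3.24×10⁻¹⁰)/(1.20)³ = 1.686 N/C.
E_r = 2·1.686·cos72° = 1.042 N/C.

E_r ≈ 1.04 N/C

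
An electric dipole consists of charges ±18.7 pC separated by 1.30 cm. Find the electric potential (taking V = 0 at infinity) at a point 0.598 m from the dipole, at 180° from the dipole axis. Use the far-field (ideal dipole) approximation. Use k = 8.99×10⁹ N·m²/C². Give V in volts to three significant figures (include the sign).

Dipole moment p = qd = (1.87×10⁻¹¹ C)(0.0130 m) = 2.431×10⁻¹³ C·m.
The dipole potential is V = kp cosθ / r².
V = (8.99×10⁹)(2.431×10⁻¹³)·cos180° / (0.598)² = -0.006111 V.

V ≈ -0.00611 V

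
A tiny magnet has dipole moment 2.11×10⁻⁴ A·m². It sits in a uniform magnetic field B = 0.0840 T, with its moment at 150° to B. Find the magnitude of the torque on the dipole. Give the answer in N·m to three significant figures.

Torque on a magnetic dipole: τ = mB sinθ.
τ = (2.11×10⁻⁴)(0.0840)·sin150° = 8.862×10⁻⁶ N·m.

τ ≈ 8.86×10⁻⁶ N·m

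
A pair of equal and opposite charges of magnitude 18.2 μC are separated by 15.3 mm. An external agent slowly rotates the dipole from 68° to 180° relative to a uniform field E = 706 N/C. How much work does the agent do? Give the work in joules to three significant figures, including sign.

Dipole moment p = qd = (1.82×10⁻⁵ C)(0.0153 m) = 2.785×10⁻⁷ C·m.
W_ext = ΔU = U(θ₂) − U(θ₁) = −pE cosθ₂ − (−pE cosθ₁) = pE(cosθ₁ − cosθ₂).
W = (2.785×10⁻⁷)(706)·(cos68° − cos180°) = (1.966×10⁻⁴)·(+1.3746) = 2.703×10⁻⁴ J.

W ≈ 2.70×10⁻⁴ J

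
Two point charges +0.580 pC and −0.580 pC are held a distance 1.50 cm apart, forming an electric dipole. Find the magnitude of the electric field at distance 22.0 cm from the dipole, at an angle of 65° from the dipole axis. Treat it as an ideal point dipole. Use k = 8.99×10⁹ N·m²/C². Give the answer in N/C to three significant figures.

E ≈ 0.00910 N/C

Dipole moment p = qd = (5.80×10⁻¹³ C)(0.0150 m) = 8.70×10⁻¹⁵ C·m.
At angle θ the dipole field magnitude is E = (kp/r³)·√(1 + 3cos²θ).
kp/r³ = (8.99×10⁹)(8.70×10⁻¹⁵) / (0.220)³ = 0.007345 N/C.
√(1 + 3cos²65°) = √(1 + 3·0.1786) = √1.5358 ≈ 1.2393.
E ≈ 0.007345 × 1.239 = 0.009103 N/C.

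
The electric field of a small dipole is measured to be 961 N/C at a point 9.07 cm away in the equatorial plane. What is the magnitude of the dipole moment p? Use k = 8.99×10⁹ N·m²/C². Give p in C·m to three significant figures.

p ≈ 7.98×10⁻¹¹ C·m

In the equatorial plane E = kp/r³, so p = Er³/(k).
p = (961)·(0.0907)³ / (8.99×10⁹) = 7.976×10⁻¹¹ C·m.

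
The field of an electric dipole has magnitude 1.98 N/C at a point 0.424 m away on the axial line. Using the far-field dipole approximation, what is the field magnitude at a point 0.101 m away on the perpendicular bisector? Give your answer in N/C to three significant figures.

E ≈ 73.2 N/C

Dipole fields scale as 1/r³ in the far field.
The axial field is twice the equatorial field at the same r, so the geometry factor is 1/2.
E₂ = E₁ · (1/2) · (r₁/r₂)³ = 1.98 · 0.5 · (0.424/0.101)³.
(r₁/r₂)³ = (4.198)³ = 73.98.
E₂ ≈ 73.24 N/C.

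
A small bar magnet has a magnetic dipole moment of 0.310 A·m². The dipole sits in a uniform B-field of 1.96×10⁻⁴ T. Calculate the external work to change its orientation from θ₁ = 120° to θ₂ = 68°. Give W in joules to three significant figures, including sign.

W ≈ -5.31×10⁻⁵ J

W_ext = ΔU = −mB cosθ₂ + mB cosθ₁ = mB(cosθ₁ − cosθ₂).
W = (0.310)(1.96×10⁻⁴)·(cos120° − cos68°) = (6.076×10⁻⁵)·(-0.8746) = -5.314×10⁻⁵ J.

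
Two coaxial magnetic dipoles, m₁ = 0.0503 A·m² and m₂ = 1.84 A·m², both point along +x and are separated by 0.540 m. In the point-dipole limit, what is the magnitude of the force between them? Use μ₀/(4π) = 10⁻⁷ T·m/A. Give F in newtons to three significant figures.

On-axis B of dipole 1: B = (μ₀/4π)·2m₁/r³. Force on dipole 2: F = m₂·dB/dr.
dB/dr = −(μ₀/4π)·6m₁/r⁴, so |F| = (μ₀/4π)·6m₁m₂/r⁴.
F = 6(10⁻⁷)(0.0503)(1.84)/(0.540)⁴ = 6.531×10⁻⁷ N.

F ≈ 6.53×10⁻⁷ N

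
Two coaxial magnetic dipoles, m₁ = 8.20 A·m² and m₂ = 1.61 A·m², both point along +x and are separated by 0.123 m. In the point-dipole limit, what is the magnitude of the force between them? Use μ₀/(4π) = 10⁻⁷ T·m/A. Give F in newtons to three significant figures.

On-axis B of dipole 1: B = (μ₀/4π)·2m₁/r³. Force on dipole 2: F = m₂·dB/dr.
dB/dr = −(μ₀/4π)·6m₁/r⁴, so |F| = (μ₀/4π)·6m₁m₂/r⁴.
F = 6(10⁻⁷)(8.20)(1.61)/(0.123)⁴ = 0.03461 N.

F ≈ 0.0346 N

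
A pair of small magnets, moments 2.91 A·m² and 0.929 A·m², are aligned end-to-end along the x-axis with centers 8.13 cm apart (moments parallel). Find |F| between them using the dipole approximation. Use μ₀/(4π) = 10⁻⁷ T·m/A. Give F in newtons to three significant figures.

F ≈ 0.0371 N

On-axis B of dipole 1: B = (μ₀/4π)·2m₁/r³. Force on dipole 2: F = m₂·dB/dr.
dB/dr = −(μ₀/4π)·6m₁/r⁴, so |F| = (μ₀/4π)·6m₁m₂/r⁴.
F = 6(10⁻⁷)(2.91)(0.929)/(0.0813)⁴ = 0.03713 N.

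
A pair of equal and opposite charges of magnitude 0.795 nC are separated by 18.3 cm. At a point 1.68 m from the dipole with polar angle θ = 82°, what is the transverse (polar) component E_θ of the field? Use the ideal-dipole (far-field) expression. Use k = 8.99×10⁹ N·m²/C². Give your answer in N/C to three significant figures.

E_θ ≈ 0.273 N/C

Dipole moment p = qd = (7.95×10⁻¹⁰ C)(0.183 m) = 1.455×10⁻¹⁰ C·m.
For a dipole, E_θ = (kp sinθ)/r³.
kp/r³ = (8.99×10⁹)(1.455×10⁻¹⁰)/(1.68)³ = 0.2759 N/C.
E_θ = 0.2759·sin82° = 0.2732 N/C.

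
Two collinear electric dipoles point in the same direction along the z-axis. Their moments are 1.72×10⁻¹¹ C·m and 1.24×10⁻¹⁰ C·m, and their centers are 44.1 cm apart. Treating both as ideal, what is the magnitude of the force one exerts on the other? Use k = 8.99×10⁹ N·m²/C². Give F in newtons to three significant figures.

On-axis field of dipole 1 at distance r: E = 2kp₁/r³. Force on dipole 2 is F = p₂·dE/dr (gradient along axis).
dE/dr = −6kp₁/r⁴, so |F| = 6kp₁p₂/r⁴ (attractive for aligned moments).
F = 6(8.99×10⁹)(1.72×10⁻¹¹)(1.24×10⁻¹⁰)/(0.441)⁴ = 3.042×10⁻⁹ N.

F ≈ 3.04×10⁻⁹ N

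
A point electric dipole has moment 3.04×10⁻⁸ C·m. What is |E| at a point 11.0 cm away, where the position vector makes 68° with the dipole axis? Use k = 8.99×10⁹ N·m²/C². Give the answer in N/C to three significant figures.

E ≈ 2.45×10⁵ N/C

At angle θ the dipole field magnitude is E = (kp/r³)·√(1 + 3cos²θ).
kp/r³ = (8.99×10⁹)(3.04×10⁻⁸) / (0.110)³ = 2.053×10⁵ N/C.
√(1 + 3cos²68°) = √(1 + 3·0.1403) = √1.4210 ≈ 1.1921.
E ≈ 2.053×10⁵ × 1.192 = 2.448×10⁵ N/C.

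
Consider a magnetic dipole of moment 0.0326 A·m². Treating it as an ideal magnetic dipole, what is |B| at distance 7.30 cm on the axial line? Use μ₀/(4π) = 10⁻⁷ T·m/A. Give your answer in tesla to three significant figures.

On axis B = (μ₀/4π)·2m/r³.
B = 2·(10⁻⁷)·(0.0326) / (0.0730)³ = 1.676×10⁻⁵ T.

B ≈ 1.68×10⁻⁵ T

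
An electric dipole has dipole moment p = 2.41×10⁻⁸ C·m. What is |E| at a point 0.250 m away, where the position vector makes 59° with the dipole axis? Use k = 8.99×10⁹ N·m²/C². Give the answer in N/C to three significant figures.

At angle θ the dipole field magnitude is E = (kp/r³)·√(1 + 3cos²θ).
kp/r³ = (8.99×10⁹)(2.41×10⁻⁸) / (0.250)³ = 1.387×10⁴ N/C.
√(1 + 3cos²59°) = √(1 + 3·0.2653) = √1.7958 ≈ 1.3401.
E ≈ 1.387×10⁴ × 1.340 = 1.858×10⁴ N/C.

E ≈ 1.86×10⁴ N/C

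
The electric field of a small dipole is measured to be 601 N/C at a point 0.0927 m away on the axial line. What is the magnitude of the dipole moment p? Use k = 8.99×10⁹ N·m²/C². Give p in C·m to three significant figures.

p ≈ 2.66×10⁻¹¹ C·m

On axis E = 2kp/r³, so p = Er³/(2k).
p = (601)·(0.0927)³ / (2·8.99×10⁹) = 2.663×10⁻¹¹ C·m.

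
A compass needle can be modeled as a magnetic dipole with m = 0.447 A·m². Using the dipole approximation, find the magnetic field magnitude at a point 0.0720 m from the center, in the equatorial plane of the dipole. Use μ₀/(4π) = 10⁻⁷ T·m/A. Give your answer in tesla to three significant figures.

B ≈ 1.20×10⁻⁴ T

In the equatorial plane B = (μ₀/4π)·m/r³ (half the axial value).
B = (10⁻⁷)·(0.447) / (0.0720)³ = 1.198×10⁻⁴ T.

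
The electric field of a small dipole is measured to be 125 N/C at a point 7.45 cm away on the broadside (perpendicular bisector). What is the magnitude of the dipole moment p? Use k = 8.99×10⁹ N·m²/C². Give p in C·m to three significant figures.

In the equatorial plane E = kp/r³, so p = Er³/(k).
p = (125)·(0.0745)³ / (8.99×10⁹) = 5.749×10⁻¹² C·m.

p ≈ 5.75×10⁻¹² C·m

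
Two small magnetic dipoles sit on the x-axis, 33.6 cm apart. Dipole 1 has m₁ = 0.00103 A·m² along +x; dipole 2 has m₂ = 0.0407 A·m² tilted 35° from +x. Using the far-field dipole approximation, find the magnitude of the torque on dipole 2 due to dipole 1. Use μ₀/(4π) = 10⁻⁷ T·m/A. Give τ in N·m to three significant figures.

τ ≈ 1.27×10⁻¹⁰ N·m

Dipole B is on the axis of dipole A, so B₁ there is axial: B₁ = (μ₀/4π)·2m₁/r³ along +x.
B₁ = 2(10⁻⁷)(0.00103)/(0.336)³ = 5.431×10⁻⁹ T.
τ = m₂ B₁ sinθ.
τ = (0.0407)(5.431×10⁻⁹)·sin35° = 1.268×10⁻¹⁰ N·m.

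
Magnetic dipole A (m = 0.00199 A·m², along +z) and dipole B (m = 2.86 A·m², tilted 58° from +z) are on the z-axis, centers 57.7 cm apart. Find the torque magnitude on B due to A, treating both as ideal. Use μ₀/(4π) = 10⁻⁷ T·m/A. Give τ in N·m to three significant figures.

τ ≈ 5.03×10⁻⁹ N·m

Dipole B is on the axis of dipole A, so B₁ there is axial: B₁ = (μ₀/4π)·2m₁/r³ along +z.
B₁ = 2(10⁻⁷)(0.00199)/(0.577)³ = 2.072×10⁻⁹ T.
τ = m₂ B₁ sinθ.
τ = (2.86)(2.072×10⁻⁹)·sin58° = 5.025×10⁻⁹ N·m.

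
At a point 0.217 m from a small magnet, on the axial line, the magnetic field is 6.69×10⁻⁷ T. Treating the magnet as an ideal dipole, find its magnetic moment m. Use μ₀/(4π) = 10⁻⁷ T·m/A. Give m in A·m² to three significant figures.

m ≈ 0.0342 A·m²

On axis B = (μ₀/4π)·2m/r³, so m = Br³·4π/(μ₀·2).
m = (6.69×10⁻⁷)·(0.217)³ / (2·10⁻⁷) = 0.03418 A·m².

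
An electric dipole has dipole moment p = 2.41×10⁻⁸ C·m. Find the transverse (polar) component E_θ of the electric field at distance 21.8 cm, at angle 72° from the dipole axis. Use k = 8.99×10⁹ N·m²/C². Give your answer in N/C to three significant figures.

For a dipole, E_θ = (kp sinθ)/r³.
kp/r³ = (8.99×10⁹)(2.41×10⁻⁸)/(0.218)³ = 2.091×10⁴ N/C.
E_θ = 2.091×10⁴·sin72° = 1.989×10⁴ N/C.

E_θ ≈ 1.99×10⁴ N/C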